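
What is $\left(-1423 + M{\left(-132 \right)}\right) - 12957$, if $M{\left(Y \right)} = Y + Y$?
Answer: $-14644$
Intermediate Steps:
$M{\left(Y \right)} = 2 Y$
$\left(-1423 + M{\left(-132 \right)}\right) - 12957 = \left(-1423 + 2 \left(-132\right)\right) - 12957 = \left(-1423 - 264\right) - 12957 = -1687 - 12957 = -14644$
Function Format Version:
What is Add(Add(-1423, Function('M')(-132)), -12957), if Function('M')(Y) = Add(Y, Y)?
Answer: -14644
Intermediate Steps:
Function('M')(Y) = Mul(2, Y)
Add(Add(-1423, Function('M')(-132)), -12957) = Add(Add(-1423, Mul(2, -132)), -12957) = Add(Add(-1423, -264), -12957) = Add(-1687, -12957) = -14644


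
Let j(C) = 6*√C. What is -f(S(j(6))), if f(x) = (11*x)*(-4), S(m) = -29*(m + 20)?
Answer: -25520 - 7656*√6 ≈ -44273.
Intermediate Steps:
S(m) = -580 - 29*m (S(m) = -29*(20 + m) = -580 - 29*m)
f(x) = -44*x
-f(S(j(6))) = -(-44)*(-580 - 174*√6) = -(25520 + 7656*√6) = -25520 - 7656*√6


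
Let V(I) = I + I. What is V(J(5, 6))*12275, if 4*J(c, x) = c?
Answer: 61375/2 ≈ 30688.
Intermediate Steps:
J(c, x) = c/4
V(I) = 2*I
V(J(5, 6))*12275 = (2*((¼)*5))*12275 = (2*(5/4))*12275 = (5/2)*12275 = 61375/2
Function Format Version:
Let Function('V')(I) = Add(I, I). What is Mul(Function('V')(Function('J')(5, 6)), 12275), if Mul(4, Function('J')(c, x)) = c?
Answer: Rational(61375, 2) ≈ 30688.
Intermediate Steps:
Function('J')(c, x) = Mul(Rational(1, 4), c)
Function('V')(I) = Mul(2, I)
Mul(Function('V')(Function('J')(5, 6)), 12275) = Mul(Mul(2, Mul(Rational(1, 4), 5)), 12275) = Mul(Mul(2, Rational(5, 4)), 12275) = Mul(Rational(5, 2), 12275) = Rational(61375, 2)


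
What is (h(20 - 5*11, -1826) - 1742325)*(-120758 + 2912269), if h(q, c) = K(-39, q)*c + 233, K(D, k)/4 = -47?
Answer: -3904776752844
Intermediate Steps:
K(D, k) = -188 (K(D, k) = 4*(-47) = -188)
h(q, c) = 233 - 188*c (h(q, c) = -188*c + 233 = 233 - 188*c)
(h(20 - 5*11, -1826) - 1742325)*(-120758 + 2912269) = ((233 - 188*(-1826)) - 1742325)*(-120758 + 2912269) = ((233 + 343288) - 1742325)*2791511 = (343521 - 1742325)*2791511 = -1398804*2791511 = -3904776752844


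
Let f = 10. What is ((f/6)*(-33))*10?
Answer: -550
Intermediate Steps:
((f/6)*(-33))*10 = ((10/6)*(-33))*10 = ((10*(⅙))*(-33))*10 = ((5/3)*(-33))*10 = -55*10 = -550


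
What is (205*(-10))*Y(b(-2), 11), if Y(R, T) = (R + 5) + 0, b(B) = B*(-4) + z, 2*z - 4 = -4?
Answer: -26650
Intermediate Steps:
z = 0 (z = 2 + (½)*(-4) = 2 - 2 = 0)
b(B) = -4*B (b(B) = B*(-4) + 0 = -4*B + 0 = -4*B)
Y(R, T) = 5 + R (Y(R, T) = (5 + R) + 0 = 5 + R)
(205*(-10))*Y(b(-2), 11) = (205*(-10))*(5 - 4*(-2)) = -2050*(5 + 8) = -2050*13 = -26650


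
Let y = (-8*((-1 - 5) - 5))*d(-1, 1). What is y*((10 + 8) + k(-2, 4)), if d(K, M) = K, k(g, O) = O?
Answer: -1936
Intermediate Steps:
y = -88 (y = -8*((-1 - 5) - 5)*(-1) = -8*(-6 - 5)*(-1) = -8*(-11)*(-1) = 88*(-1) = -88)
y*((10 + 8) + k(-2, 4)) = -88*((10 + 8) + 4) = -88*(18 + 4) = -88*22 = -1936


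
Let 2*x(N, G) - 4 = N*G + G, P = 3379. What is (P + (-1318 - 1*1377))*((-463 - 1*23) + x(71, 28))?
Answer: 358416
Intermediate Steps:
x(N, G) = 2 + G/2 + G*N/2 (x(N, G) = 2 + (N*G + G)/2 = 2 + (G*N + G)/2 = 2 + (G + G*N)/2 = 2 + (G/2 + G*N/2) = 2 + G/2 + G*N/2)
(P + (-1318 - 1*1377))*((-463 - 1*23) + x(71, 28)) = (3379 + (-1318 - 1*1377))*((-463 - 1*23) + (2 + (1/2)*28 + (1/2)*28*71)) = (3379 + (-1318 - 1377))*((-463 - 23) + (2 + 14 + 994)) = (3379 - 2695)*(-486 + 1010) = 684*524 = 358416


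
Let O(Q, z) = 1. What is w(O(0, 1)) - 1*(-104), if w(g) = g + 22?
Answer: 127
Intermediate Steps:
w(g) = 22 + g
w(O(0, 1)) - 1*(-104) = (22 + 1) - 1*(-104) = 23 + 104 = 127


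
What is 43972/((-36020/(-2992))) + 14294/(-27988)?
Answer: 460213078929/126015970 ≈ 3652.0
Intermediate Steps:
43972/((-36020/(-2992))) + 14294/(-27988) = 43972/((-36020*(-1/2992))) + 14294*(-1/27988) = 43972/(9005/748) - 7147/13994 = 43972*(748/9005) - 7147/13994 = 32891056/9005 - 7147/13994 = 460213078929/126015970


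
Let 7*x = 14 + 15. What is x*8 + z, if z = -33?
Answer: 1/7 ≈ 0.14286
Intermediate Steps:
x = 29/7 (x = (14 + 15)/7 = (1/7)*29 = 29/7 ≈ 4.1429)
x*8 + z = (29/7)*8 - 33 = 232/7 - 33 = 1/7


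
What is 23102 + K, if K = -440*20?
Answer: 14302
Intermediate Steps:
K = -8800
23102 + K = 23102 - 8800 = 14302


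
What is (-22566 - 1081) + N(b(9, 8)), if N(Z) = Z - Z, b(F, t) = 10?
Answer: -23647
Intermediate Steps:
N(Z) = 0
(-22566 - 1081) + N(b(9, 8)) = (-22566 - 1081) + 0 = -23647 + 0 = -23647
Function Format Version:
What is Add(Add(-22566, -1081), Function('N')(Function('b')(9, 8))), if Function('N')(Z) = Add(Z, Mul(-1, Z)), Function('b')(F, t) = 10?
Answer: -23647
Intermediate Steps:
Function('N')(Z) = 0
Add(Add(-22566, -1081), Function('N')(Function('b')(9, 8))) = Add(Add(-22566, -1081), 0) = Add(-23647, 0) = -23647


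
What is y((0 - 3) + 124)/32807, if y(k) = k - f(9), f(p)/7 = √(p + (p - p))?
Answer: 100/32807 ≈ 0.0030481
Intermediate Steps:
f(p) = 7*√p (f(p) = 7*√(p + (p - p)) = 7*√(p + 0) = 7*√p)
y(k) = -21 + k (y(k) = k - 7*√9 = k - 7*3 = k - 1*21 = k - 21 = -21 + k)
y((0 - 3) + 124)/32807 = (-21 + ((0 - 3) + 124))/32807 = (-21 + (-3 + 124))*(1/32807) = (-21 + 121)*(1/32807) = 100*(1/32807) = 100/32807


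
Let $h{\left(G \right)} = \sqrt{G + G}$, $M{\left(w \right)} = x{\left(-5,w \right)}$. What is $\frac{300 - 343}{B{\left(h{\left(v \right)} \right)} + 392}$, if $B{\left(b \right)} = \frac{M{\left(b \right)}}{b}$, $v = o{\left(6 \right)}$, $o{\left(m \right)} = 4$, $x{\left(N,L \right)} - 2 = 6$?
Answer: $- \frac{2107}{19207} + \frac{43 \sqrt{2}}{76828} \approx -0.10891$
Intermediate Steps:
$x{\left(N,L \right)} = 8$ ($x{\left(N,L \right)} = 2 + 6 = 8$)
$M{\left(w \right)} = 8$
$v = 4$
$h{\left(G \right)} = \sqrt{2} \sqrt{G}$ ($h{\left(G \right)} = \sqrt{2 G} = \sqrt{2} \sqrt{G}$)
$B{\left(b \right)} = \frac{8}{b}$
$\frac{300 - 343}{B{\left(h{\left(v \right)} \right)} + 392} = \frac{300 - 343}{\frac{8}{\sqrt{2} \sqrt{4}} + 392} = - \frac{43}{\frac{8}{\sqrt{2} \cdot 2} + 392} = - \frac{43}{\frac{8}{2 \sqrt{2}} + 392} = - \frac{43}{8 \frac{\sqrt{2}}{4} + 392} = - \frac{43}{2 \sqrt{2} + 392} = - \frac{43}{392 + 2 \sqrt{2}}$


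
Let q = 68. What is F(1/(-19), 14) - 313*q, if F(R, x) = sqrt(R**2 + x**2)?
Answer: -21284 + sqrt(70757)/19 ≈ -21270.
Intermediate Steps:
F(1/(-19), 14) - 313*q = sqrt((1/(-19))**2 + 14**2) - 313*68 = sqrt((-1/19)**2 + 196) - 21284 = sqrt(1/361 + 196) - 21284 = sqrt(70757/361) - 21284 = sqrt(70757)/19 - 21284 = -21284 + sqrt(70757)/19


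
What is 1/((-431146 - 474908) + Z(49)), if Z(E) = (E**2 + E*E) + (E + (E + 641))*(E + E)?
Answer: -1/828830 ≈ -1.2065e-6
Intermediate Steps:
Z(E) = 2*E**2 + 2*E*(641 + 2*E) (Z(E) = (E**2 + E**2) + (E + (641 + E))*(2*E) = 2*E**2 + (641 + 2*E)*(2*E) = 2*E**2 + 2*E*(641 + 2*E))
1/((-431146 - 474908) + Z(49)) = 1/((-431146 - 474908) + 2*49*(641 + 3*49)) = 1/(-906054 + 2*49*(641 + 147)) = 1/(-906054 + 2*49*788) = 1/(-906054 + 77224) = 1/(-828830) = -1/828830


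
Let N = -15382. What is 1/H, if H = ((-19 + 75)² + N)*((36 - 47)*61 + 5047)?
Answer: -1/53588496 ≈ -1.8661e-8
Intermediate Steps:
H = -53588496 (H = ((-19 + 75)² - 15382)*((36 - 47)*61 + 5047) = (56² - 15382)*(-11*61 + 5047) = (3136 - 15382)*(-671 + 5047) = -12246*4376 = -53588496)
1/H = 1/(-53588496) = -1/53588496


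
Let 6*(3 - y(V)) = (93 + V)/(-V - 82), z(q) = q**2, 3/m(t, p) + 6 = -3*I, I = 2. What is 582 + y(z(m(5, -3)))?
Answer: 4610119/7878 ≈ 585.19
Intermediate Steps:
m(t, p) = -1/4 (m(t, p) = 3/(-6 - 3*2) = 3/(-6 - 6) = 3/(-12) = 3*(-1/12) = -1/4)
y(V) = 3 - (93 + V)/(6*(-82 - V)) (y(V) = 3 - (93 + V)/(6*(-V - 82)) = 3 - (93 + V)/(6*(-82 - V)))
582 + y(z(m(5, -3))) = 582 + (1569 + 19*(-1/4)**2)/(6*(82 + (-1/4)**2)) = 582 + (1569 + 19*(1/16))/(6*(82 + 1/16)) = 582 + (1569 + 19/16)/(6*(1313/16)) = 582 + (1/6)*(16/1313)*(25123/16) = 582 + 25123/7878 = 4610119/7878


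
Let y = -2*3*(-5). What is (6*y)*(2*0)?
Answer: 0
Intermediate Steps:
y = 30 (y = -6*(-5) = 30)
(6*y)*(2*0) = (6*30)*(2*0) = 180*0 = 0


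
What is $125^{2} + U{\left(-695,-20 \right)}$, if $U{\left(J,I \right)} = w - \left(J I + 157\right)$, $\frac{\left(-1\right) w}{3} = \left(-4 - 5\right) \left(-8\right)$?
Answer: $1352$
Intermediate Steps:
$w = -216$ ($w = - 3 \left(-4 - 5\right) \left(-8\right) = - 3 \left(\left(-9\right) \left(-8\right)\right) = \left(-3\right) 72 = -216$)
$U{\left(J,I \right)} = -373 - I J$ ($U{\left(J,I \right)} = -216 - \left(J I + 157\right) = -216 - \left(I J + 157\right) = -216 - \left(157 + I J\right) = -373 - I J$)
$125^{2} + U{\left(-695,-20 \right)} = 125^{2} - \left(373 - -13900\right) = 15625 - 14273 = 1352$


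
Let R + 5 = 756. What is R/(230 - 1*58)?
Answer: 751/172 ≈ 4.3663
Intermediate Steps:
R = 751 (R = -5 + 756 = 751)
R/(230 - 1*58) = 751/(230 - 1*58) = 751/(230 - 58) = 751/172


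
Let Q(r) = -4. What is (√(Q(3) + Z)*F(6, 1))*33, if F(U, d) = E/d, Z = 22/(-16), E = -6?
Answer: -99*I*√86/2 ≈ -459.04*I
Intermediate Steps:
Z = -11/8 (Z = 22*(-1/16) = -11/8 ≈ -1.3750)
F(U, d) = -6/d
(√(Q(3) + Z)*F(6, 1))*33 = (√(-4 - 11/8)*(-6/1))*33 = (√(-43/8)*(-6*1))*33 = ((I*√86/4)*(-6))*33 = -3*I*√86/2*33 = -99*I*√86/2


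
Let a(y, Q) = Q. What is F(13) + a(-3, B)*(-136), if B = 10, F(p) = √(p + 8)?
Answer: -1360 + √21 ≈ -1355.4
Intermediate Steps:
F(p) = √(8 + p)
F(13) + a(-3, B)*(-136) = √(8 + 13) + 10*(-136) = √21 - 1360 = -1360 + √21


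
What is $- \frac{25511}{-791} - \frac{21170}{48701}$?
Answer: $\frac{1225665741}{38522491} \approx 31.817$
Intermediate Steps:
$- \frac{25511}{-791} - \frac{21170}{48701} = \left(-25511\right) \left(- \frac{1}{791}\right) - \frac{21170}{48701} = \frac{25511}{791} - \frac{21170}{48701} = \frac{1225665741}{38522491}$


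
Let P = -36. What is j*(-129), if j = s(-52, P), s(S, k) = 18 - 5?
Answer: -1677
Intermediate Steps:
s(S, k) = 13
j = 13
j*(-129) = 13*(-129) = -1677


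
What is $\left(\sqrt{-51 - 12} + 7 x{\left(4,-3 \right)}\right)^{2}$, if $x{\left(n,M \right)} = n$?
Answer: $721 + 168 i \sqrt{7} \approx 721.0 + 444.49 i$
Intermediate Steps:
$\left(\sqrt{-51 - 12} + 7 x{\left(4,-3 \right)}\right)^{2} = \left(\sqrt{-51 - 12} + 7 \cdot 4\right)^{2} = \left(\sqrt{-63} + 28\right)^{2} = \left(3 i \sqrt{7} + 28\right)^{2} = \left(28 + 3 i \sqrt{7}\right)^{2}$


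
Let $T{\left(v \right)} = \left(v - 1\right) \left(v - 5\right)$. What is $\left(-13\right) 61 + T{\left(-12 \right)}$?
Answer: $-572$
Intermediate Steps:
$T{\left(v \right)} = \left(-1 + v\right) \left(-5 + v\right)$
$\left(-13\right) 61 + T{\left(-12 \right)} = \left(-13\right) 61 + \left(5 + \left(-12\right)^{2} - -72\right) = -793 + \left(5 + 144 + 72\right) = -793 + 221 = -572$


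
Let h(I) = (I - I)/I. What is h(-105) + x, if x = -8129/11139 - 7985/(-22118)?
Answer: -90852307/246372402 ≈ -0.36876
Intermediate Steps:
h(I) = 0 (h(I) = 0/I = 0)
x = -90852307/246372402 (x = -8129*1/11139 - 7985*(-1/22118) = -8129/11139 + 7985/22118 = -90852307/246372402 ≈ -0.36876)
h(-105) + x = 0 - 90852307/246372402 = -90852307/246372402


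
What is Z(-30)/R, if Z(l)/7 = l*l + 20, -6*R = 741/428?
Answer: -5512640/247 ≈ -22318.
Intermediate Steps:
R = -247/856 (R = -247/(2*428) = -⅙*741/428 = -247/856 ≈ -0.28855)
Z(l) = 140 + 7*l² (Z(l) = 7*(l*l + 20) = 7*(l² + 20) = 7*(20 + l²) = 140 + 7*l²)
Z(-30)/R = (140 + 7*(-30)²)/(-247/856) = (140 + 7*900)*(-856/247) = (140 + 6300)*(-856/247) = 6440*(-856/247) = -5512640/247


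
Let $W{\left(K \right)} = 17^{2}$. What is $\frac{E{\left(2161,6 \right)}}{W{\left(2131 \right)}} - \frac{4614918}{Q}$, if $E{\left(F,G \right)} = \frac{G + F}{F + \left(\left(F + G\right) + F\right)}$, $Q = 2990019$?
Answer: $- \frac{2882657755835}{1869081807033} \approx -1.5423$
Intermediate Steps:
$E{\left(F,G \right)} = \frac{F + G}{G + 3 F}$ ($E{\left(F,G \right)} = \frac{F + G}{F + \left(G + 2 F\right)} = \frac{F + G}{G + 3 F}$)
$W{\left(K \right)} = 289$
$\frac{E{\left(2161,6 \right)}}{W{\left(2131 \right)}} - \frac{4614918}{Q} = \frac{\frac{1}{6 + 3 \cdot 2161} \left(2161 + 6\right)}{289} - \frac{4614918}{2990019} = \frac{1}{6 + 6483} \cdot 2167 \cdot \frac{1}{289} - \frac{1538306}{996673} = \frac{1}{6489} \cdot 2167 \cdot \frac{1}{289} - \frac{1538306}{996673} = \frac{2167}{6489} \cdot \frac{1}{289} - \frac{1538306}{996673} = \frac{2167}{1875321} - \frac{1538306}{996673} = - \frac{2882657755835}{1869081807033}$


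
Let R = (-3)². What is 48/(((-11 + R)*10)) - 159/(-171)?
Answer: -419/285 ≈ -1.4702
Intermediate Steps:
R = 9
48/(((-11 + R)*10)) - 159/(-171) = 48/(((-11 + 9)*10)) - 159/(-171) = 48/((-2*10)) - 159*(-1/171) = 48/(-20) + 53/57 = 48*(-1/20) + 53/57 = -12/5 + 53/57 = -419/285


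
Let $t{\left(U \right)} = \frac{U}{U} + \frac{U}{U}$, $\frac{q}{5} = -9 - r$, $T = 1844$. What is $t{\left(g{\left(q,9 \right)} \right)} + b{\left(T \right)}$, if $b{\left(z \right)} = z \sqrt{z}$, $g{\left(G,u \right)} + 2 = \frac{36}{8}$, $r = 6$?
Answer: $2 + 3688 \sqrt{461} \approx 79187.0$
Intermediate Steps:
$q = -75$ ($q = 5 \left(-9 - 6\right) = 5 \left(-15\right) = -75$)
$g{\left(G,u \right)} = \frac{5}{2}$ ($g{\left(G,u \right)} = -2 + \frac{36}{8} = -2 + 36 \cdot \frac{1}{8} = -2 + \frac{9}{2} = \frac{5}{2}$)
$t{\left(U \right)} = 2$ ($t{\left(U \right)} = 1 + 1 = 2$)
$b{\left(z \right)} = z^{\frac{3}{2}}$
$t{\left(g{\left(q,9 \right)} \right)} + b{\left(T \right)} = 2 + 1844^{\frac{3}{2}} = 2 + 3688 \sqrt{461}$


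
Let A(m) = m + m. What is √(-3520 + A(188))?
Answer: 2*I*√786 ≈ 56.071*I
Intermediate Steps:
A(m) = 2*m
√(-3520 + A(188)) = √(-3520 + 2*188) = √(-3520 + 376) = √(-3144) = 2*I*√786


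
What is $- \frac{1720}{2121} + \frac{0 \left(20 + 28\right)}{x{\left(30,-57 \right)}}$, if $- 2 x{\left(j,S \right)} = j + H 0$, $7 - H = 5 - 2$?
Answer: $- \frac{1720}{2121} \approx -0.81094$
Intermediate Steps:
$H = 4$ ($H = 7 - \left(5 - 2\right) = 7 - 3 = 4$)
$x{\left(j,S \right)} = - \frac{j}{2}$ ($x{\left(j,S \right)} = - \frac{j + 4 \cdot 0}{2} = - \frac{j + 0}{2} = - \frac{j}{2}$)
$- \frac{1720}{2121} + \frac{0 \left(20 + 28\right)}{x{\left(30,-57 \right)}} = - \frac{1720}{2121} + \frac{0 \left(20 + 28\right)}{\left(- \frac{1}{2}\right) 30} = \left(-1720\right) \frac{1}{2121} + \frac{0 \cdot 48}{-15} = - \frac{1720}{2121} + 0 \left(- \frac{1}{15}\right) = - \frac{1720}{2121} + 0 = - \frac{1720}{2121}$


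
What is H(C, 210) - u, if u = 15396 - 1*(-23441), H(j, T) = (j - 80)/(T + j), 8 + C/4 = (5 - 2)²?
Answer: -4155597/107 ≈ -38837.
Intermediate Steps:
C = 4 (C = -32 + 4*(5 - 2)² = -32 + 4*3² = -32 + 4*9 = -32 + 36 = 4)
H(j, T) = (-80 + j)/(T + j)
u = 38837 (u = 15396 + 23441 = 38837)
H(C, 210) - u = (-80 + 4)/(210 + 4) - 1*38837 = -76/214 - 38837 = (1/214)*(-76) - 38837 = -38/107 - 38837 = -4155597/107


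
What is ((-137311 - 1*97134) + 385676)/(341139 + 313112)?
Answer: 151231/654251 ≈ 0.23115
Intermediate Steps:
((-137311 - 1*97134) + 385676)/(341139 + 313112) = ((-137311 - 97134) + 385676)/654251 = (-234445 + 385676)*(1/654251) = 151231*(1/654251) = 151231/654251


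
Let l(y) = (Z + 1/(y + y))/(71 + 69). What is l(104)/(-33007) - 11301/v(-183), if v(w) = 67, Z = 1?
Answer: -10862112569843/64397977280 ≈ -168.67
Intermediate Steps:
l(y) = 1/140 + 1/(280*y) (l(y) = (1 + 1/(y + y))/(71 + 69) = (1 + 1/(2*y))/140 = (1 + 1/(2*y))*(1/140) = 1/140 + 1/(280*y))
l(104)/(-33007) - 11301/v(-183) = ((1/280)*(1 + 2*104)/104)/(-33007) - 11301/67 = ((1/280)*(1/104)*(1 + 208))*(-1/33007) - 11301*1/67 = ((1/280)*(1/104)*209)*(-1/33007) - 11301/67 = (209/29120)*(-1/33007) - 11301/67 = -209/961163840 - 11301/67 = -10862112569843/64397977280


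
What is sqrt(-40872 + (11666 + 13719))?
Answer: I*sqrt(15487) ≈ 124.45*I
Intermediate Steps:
sqrt(-40872 + (11666 + 13719)) = sqrt(-40872 + 25385) = sqrt(-15487) = I*sqrt(15487)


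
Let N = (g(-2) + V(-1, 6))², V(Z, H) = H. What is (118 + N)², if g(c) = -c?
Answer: 33124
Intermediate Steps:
N = 64 (N = (-1*(-2) + 6)² = (2 + 6)² = 8² = 64)
(118 + N)² = (118 + 64)² = 182² = 33124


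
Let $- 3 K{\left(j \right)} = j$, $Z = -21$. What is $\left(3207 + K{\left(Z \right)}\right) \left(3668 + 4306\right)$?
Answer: $25628436$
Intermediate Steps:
$K{\left(j \right)} = - \frac{j}{3}$
$\left(3207 + K{\left(Z \right)}\right) \left(3668 + 4306\right) = \left(3207 - -7\right) \left(3668 + 4306\right) = \left(3207 + 7\right) 7974 = 3214 \cdot 7974 = 25628436$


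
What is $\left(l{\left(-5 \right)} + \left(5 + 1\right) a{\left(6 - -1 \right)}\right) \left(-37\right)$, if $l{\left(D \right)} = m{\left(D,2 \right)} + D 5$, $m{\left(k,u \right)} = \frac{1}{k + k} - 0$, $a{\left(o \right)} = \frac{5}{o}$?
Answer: $\frac{53909}{70} \approx 770.13$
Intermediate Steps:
$m{\left(k,u \right)} = \frac{1}{2 k}$ ($m{\left(k,u \right)} = \frac{1}{2 k} + 0 = \frac{1}{2 k}$)
$l{\left(D \right)} = \frac{1}{2 D} + 5 D$ ($l{\left(D \right)} = \frac{1}{2 D} + D 5 = \frac{1}{2 D} + 5 D$)
$\left(l{\left(-5 \right)} + \left(5 + 1\right) a{\left(6 - -1 \right)}\right) \left(-37\right) = \left(\left(\frac{1}{2 \left(-5\right)} + 5 \left(-5\right)\right) + \left(5 + 1\right) \frac{5}{6 - -1}\right) \left(-37\right) = \left(\left(\frac{1}{2} \left(- \frac{1}{5}\right) - 25\right) + 6 \frac{5}{6 + 1}\right) \left(-37\right) = \left(\left(- \frac{1}{10} - 25\right) + 6 \cdot \frac{5}{7}\right) \left(-37\right) = \left(- \frac{251}{10} + 6 \cdot 5 \cdot \frac{1}{7}\right) \left(-37\right) = \left(- \frac{251}{10} + 6 \cdot \frac{5}{7}\right) \left(-37\right) = \left(- \frac{251}{10} + \frac{30}{7}\right) \left(-37\right) = \left(- \frac{1457}{70}\right) \left(-37\right) = \frac{53909}{70}$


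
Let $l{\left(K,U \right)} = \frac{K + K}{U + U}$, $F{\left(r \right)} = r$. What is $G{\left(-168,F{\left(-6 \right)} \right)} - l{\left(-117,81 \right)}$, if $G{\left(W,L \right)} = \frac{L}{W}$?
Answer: $\frac{373}{252} \approx 1.4802$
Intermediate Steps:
$l{\left(K,U \right)} = \frac{K}{U}$ ($l{\left(K,U \right)} = \frac{2 K}{2 U} = 2 K \frac{1}{2 U} = \frac{K}{U}$)
$G{\left(-168,F{\left(-6 \right)} \right)} - l{\left(-117,81 \right)} = - \frac{6}{-168} - - \frac{117}{81} = \left(-6\right) \left(- \frac{1}{168}\right) - \left(-117\right) \frac{1}{81} = \frac{1}{28} - - \frac{13}{9} = \frac{1}{28} + \frac{13}{9} = \frac{373}{252}$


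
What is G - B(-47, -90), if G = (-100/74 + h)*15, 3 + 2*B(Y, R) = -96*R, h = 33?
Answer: -284439/74 ≈ -3843.8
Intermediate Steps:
B(Y, R) = -3/2 - 48*R (B(Y, R) = -3/2 + (-96*R)/2 = -3/2 - 48*R)
G = 17565/37 (G = (-100/74 + 33)*15 = (-100*1/74 + 33)*15 = (-50/37 + 33)*15 = (1171/37)*15 = 17565/37 ≈ 474.73)
G - B(-47, -90) = 17565/37 - (-3/2 - 48*(-90)) = 17565/37 - (-3/2 + 4320) = 17565/37 - 1*8637/2 = 17565/37 - 8637/2 = -284439/74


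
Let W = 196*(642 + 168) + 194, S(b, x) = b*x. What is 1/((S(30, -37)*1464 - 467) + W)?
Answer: -1/1466553 ≈ -6.8187e-7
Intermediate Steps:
W = 158954 (W = 196*810 + 194 = 158760 + 194 = 158954)
1/((S(30, -37)*1464 - 467) + W) = 1/(((30*(-37))*1464 - 467) + 158954) = 1/((-1110*1464 - 467) + 158954) = 1/((-1625040 - 467) + 158954) = 1/(-1625507 + 158954) = 1/(-1466553) = -1/1466553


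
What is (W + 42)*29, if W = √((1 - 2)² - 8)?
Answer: 1218 + 29*I*√7 ≈ 1218.0 + 76.727*I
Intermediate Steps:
W = I*√7 (W = √((-1)² - 8) = √(1 - 8) = √(-7) = I*√7 ≈ 2.6458*I)
(W + 42)*29 = (I*√7 + 42)*29 = (42 + I*√7)*29 = 1218 + 29*I*√7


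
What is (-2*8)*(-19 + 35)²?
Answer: -4096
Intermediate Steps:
(-2*8)*(-19 + 35)² = -16*16² = -16*256 = -4096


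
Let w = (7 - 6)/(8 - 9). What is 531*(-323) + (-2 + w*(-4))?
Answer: -171511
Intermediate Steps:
w = -1 (w = 1/(-1) = 1*(-1) = -1)
531*(-323) + (-2 + w*(-4)) = 531*(-323) + (-2 - 1*(-4)) = -171513 + (-2 + 4) = -171513 + 2 = -171511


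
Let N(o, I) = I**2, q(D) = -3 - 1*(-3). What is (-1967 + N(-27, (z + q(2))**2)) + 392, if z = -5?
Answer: -950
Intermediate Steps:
q(D) = 0 (q(D) = -3 + 3 = 0)
(-1967 + N(-27, (z + q(2))**2)) + 392 = (-1967 + ((-5 + 0)**2)**2) + 392 = (-1967 + ((-5)**2)**2) + 392 = (-1967 + 25**2) + 392 = (-1967 + 625) + 392 = -1342 + 392 = -950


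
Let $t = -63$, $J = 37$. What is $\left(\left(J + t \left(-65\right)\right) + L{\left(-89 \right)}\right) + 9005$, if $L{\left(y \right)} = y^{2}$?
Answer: $21058$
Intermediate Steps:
$\left(\left(J + t \left(-65\right)\right) + L{\left(-89 \right)}\right) + 9005 = \left(\left(37 - -4095\right) + \left(-89\right)^{2}\right) + 9005 = \left(\left(37 + 4095\right) + 7921\right) + 9005 = \left(4132 + 7921\right) + 9005 = 12053 + 9005 = 21058$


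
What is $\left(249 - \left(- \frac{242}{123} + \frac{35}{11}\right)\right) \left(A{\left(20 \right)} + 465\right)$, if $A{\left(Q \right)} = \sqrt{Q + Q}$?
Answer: $\frac{51964370}{451} + \frac{670508 \sqrt{10}}{1353} \approx 1.1679 \cdot 10^{5}$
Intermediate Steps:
$A{\left(Q \right)} = \sqrt{2} \sqrt{Q}$ ($A{\left(Q \right)} = \sqrt{2 Q} = \sqrt{2} \sqrt{Q}$)
$\left(249 - \left(- \frac{242}{123} + \frac{35}{11}\right)\right) \left(A{\left(20 \right)} + 465\right) = \left(249 - \left(- \frac{242}{123} + \frac{35}{11}\right)\right) \left(\sqrt{2} \sqrt{20} + 465\right) = \left(249 - \left(\frac{35}{11} + \frac{242}{-123}\right)\right) \left(\sqrt{2} \cdot 2 \sqrt{5} + 465\right) = \left(249 - \frac{1643}{1353}\right) \left(2 \sqrt{10} + 465\right) = \left(249 + \left(\frac{242}{123} - \frac{35}{11}\right)\right) \left(465 + 2 \sqrt{10}\right) = \left(249 - \frac{1643}{1353}\right) \left(465 + 2 \sqrt{10}\right) = \frac{335254 \left(465 + 2 \sqrt{10}\right)}{1353} = \frac{51964370}{451} + \frac{670508 \sqrt{10}}{1353}$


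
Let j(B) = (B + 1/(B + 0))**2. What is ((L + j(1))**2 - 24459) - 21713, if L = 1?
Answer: -46147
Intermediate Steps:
j(B) = (B + 1/B)**2
((L + j(1))**2 - 24459) - 21713 = ((1 + (1 + 1**2)**2/1**2)**2 - 24459) - 21713 = ((1 + 1*(1 + 1)**2)**2 - 24459) - 21713 = ((1 + 1*2**2)**2 - 24459) - 21713 = ((1 + 1*4)**2 - 24459) - 21713 = ((1 + 4)**2 - 24459) - 21713 = (5**2 - 24459) - 21713 = (25 - 24459) - 21713 = -24434 - 21713 = -46147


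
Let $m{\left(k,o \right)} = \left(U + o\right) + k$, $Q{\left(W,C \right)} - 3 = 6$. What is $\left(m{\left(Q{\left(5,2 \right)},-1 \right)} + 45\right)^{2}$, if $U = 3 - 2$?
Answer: $2916$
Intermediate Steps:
$U = 1$
$Q{\left(W,C \right)} = 9$ ($Q{\left(W,C \right)} = 3 + 6 = 9$)
$m{\left(k,o \right)} = 1 + k + o$ ($m{\left(k,o \right)} = \left(1 + o\right) + k = 1 + k + o$)
$\left(m{\left(Q{\left(5,2 \right)},-1 \right)} + 45\right)^{2} = \left(\left(1 + 9 - 1\right) + 45\right)^{2} = \left(9 + 45\right)^{2} = 54^{2} = 2916$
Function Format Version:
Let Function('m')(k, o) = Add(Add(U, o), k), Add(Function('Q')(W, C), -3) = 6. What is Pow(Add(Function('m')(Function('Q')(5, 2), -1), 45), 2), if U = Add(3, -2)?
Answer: 2916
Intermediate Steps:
U = 1
Function('Q')(W, C) = 9 (Function('Q')(W, C) = Add(3, 6) = 9)
Function('m')(k, o) = Add(1, k, o) (Function('m')(k, o) = Add(Add(1, o), k) = Add(1, k, o))
Pow(Add(Function('m')(Function('Q')(5, 2), -1), 45), 2) = Pow(Add(Add(1, 9, -1), 45), 2) = Pow(Add(9, 45), 2) = Pow(54, 2) = 2916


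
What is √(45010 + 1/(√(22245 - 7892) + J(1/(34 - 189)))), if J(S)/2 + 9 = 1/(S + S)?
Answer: √(7786729 - 45010*√14353)/√(173 - √14353) ≈ 212.16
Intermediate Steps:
J(S) = -18 + 1/S (J(S) = -18 + 2/(S + S) = -18 + 2/((2*S)) = -18 + 2*(1/(2*S)) = -18 + 1/S)
√(45010 + 1/(√(22245 - 7892) + J(1/(34 - 189)))) = √(45010 + 1/(√(22245 - 7892) + (-18 + 1/(1/(34 - 189))))) = √(45010 + 1/(√14353 + (-18 + 1/(1/(-155))))) = √(45010 + 1/(√14353 + (-18 + 1/(-1/155)))) = √(45010 + 1/(√14353 + (-18 - 155))) = √(45010 + 1/(√14353 - 173)) = √(45010 + 1/(-173 + √14353))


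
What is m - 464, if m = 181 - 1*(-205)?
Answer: -78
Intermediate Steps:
m = 386 (m = 181 + 205 = 386)
m - 464 = 386 - 464 = -78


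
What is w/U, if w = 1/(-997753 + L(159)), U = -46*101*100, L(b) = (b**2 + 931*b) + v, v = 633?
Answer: 1/382742126000 ≈ 2.6127e-12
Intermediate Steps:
L(b) = 633 + b**2 + 931*b (L(b) = (b**2 + 931*b) + 633 = 633 + b**2 + 931*b)
U = -464600 (U = -4646*100 = -464600)
w = -1/823810 (w = 1/(-997753 + (633 + 159**2 + 931*159)) = 1/(-997753 + (633 + 25281 + 148029)) = 1/(-997753 + 173943) = 1/(-823810) = -1/823810 ≈ -1.2139e-6)
w/U = -1/823810/(-464600) = -1/823810*(-1/464600) = 1/382742126000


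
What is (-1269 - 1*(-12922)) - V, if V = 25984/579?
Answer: 6721103/579 ≈ 11608.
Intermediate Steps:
V = 25984/579 (V = 25984*(1/579) = 25984/579 ≈ 44.877)
(-1269 - 1*(-12922)) - V = (-1269 - 1*(-12922)) - 1*25984/579 = (-1269 + 12922) - 25984/579 = 11653 - 25984/579 = 6721103/579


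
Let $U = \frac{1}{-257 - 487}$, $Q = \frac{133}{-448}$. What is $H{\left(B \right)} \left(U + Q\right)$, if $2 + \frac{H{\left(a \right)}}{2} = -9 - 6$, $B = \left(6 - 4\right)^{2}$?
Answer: $\frac{30175}{2976} \approx 10.139$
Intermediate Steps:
$B = 4$ ($B = 2^{2} = 4$)
$Q = - \frac{19}{64}$ ($Q = 133 \left(- \frac{1}{448}\right) = - \frac{19}{64} \approx -0.29688$)
$H{\left(a \right)} = -34$ ($H{\left(a \right)} = -4 + 2 \left(-9 - 6\right) = -4 + 2 \left(-15\right) = -4 - 30 = -34$)
$U = - \frac{1}{744}$ ($U = \frac{1}{-744} = - \frac{1}{744} \approx -0.0013441$)
$H{\left(B \right)} \left(U + Q\right) = - 34 \left(- \frac{1}{744} - \frac{19}{64}\right) = \left(-34\right) \left(- \frac{1775}{5952}\right) = \frac{30175}{2976}$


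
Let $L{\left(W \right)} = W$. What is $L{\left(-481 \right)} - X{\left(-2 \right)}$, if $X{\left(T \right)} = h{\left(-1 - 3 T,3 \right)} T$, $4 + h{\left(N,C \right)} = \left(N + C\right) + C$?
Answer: $-467$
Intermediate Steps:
$h{\left(N,C \right)} = -4 + N + 2 C$ ($h{\left(N,C \right)} = -4 + \left(\left(N + C\right) + C\right) = -4 + \left(\left(C + N\right) + C\right) = -4 + \left(N + 2 C\right) = -4 + N + 2 C$)
$X{\left(T \right)} = T \left(1 - 3 T\right)$ ($X{\left(T \right)} = \left(-4 - \left(1 + 3 T\right) + 2 \cdot 3\right) T = \left(-4 - \left(1 + 3 T\right) + 6\right) T = \left(1 - 3 T\right) T = T \left(1 - 3 T\right)$)
$L{\left(-481 \right)} - X{\left(-2 \right)} = -481 - - 2 \left(1 - -6\right) = -481 - - 2 \left(1 + 6\right) = -481 - \left(-2\right) 7 = -481 - -14 = -481 + 14 = -467$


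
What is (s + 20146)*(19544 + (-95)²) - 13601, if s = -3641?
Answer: 471517744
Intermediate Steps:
(s + 20146)*(19544 + (-95)²) - 13601 = (-3641 + 20146)*(19544 + (-95)²) - 13601 = 16505*(19544 + 9025) - 13601 = 16505*28569 - 13601 = 471531345 - 13601 = 471517744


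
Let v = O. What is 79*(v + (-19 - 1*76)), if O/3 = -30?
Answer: -14615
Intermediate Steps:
O = -90 (O = 3*(-30) = -90)
v = -90
79*(v + (-19 - 1*76)) = 79*(-90 + (-19 - 1*76)) = 79*(-90 + (-19 - 76)) = 79*(-90 - 95) = 79*(-185) = -14615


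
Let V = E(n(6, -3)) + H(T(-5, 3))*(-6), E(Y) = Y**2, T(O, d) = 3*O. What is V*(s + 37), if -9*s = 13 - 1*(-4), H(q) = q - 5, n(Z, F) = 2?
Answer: 39184/9 ≈ 4353.8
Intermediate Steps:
H(q) = -5 + q
s = -17/9 (s = -(13 - 1*(-4))/9 = -(13 + 4)/9 = -1/9*17 = -17/9 ≈ -1.8889)
V = 124 (V = 2**2 + (-5 + 3*(-5))*(-6) = 4 + (-5 - 15)*(-6) = 4 - 20*(-6) = 4 + 120 = 124)
V*(s + 37) = 124*(-17/9 + 37) = 124*(316/9) = 39184/9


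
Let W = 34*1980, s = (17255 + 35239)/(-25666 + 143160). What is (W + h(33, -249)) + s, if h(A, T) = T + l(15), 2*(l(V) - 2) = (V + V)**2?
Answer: 305138456/4519 ≈ 67524.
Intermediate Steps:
l(V) = 2 + 2*V**2 (l(V) = 2 + (V + V)**2/2 = 2 + (2*V)**2/2 = 2 + (4*V**2)/2 = 2 + 2*V**2)
h(A, T) = 452 + T (h(A, T) = T + (2 + 2*15**2) = T + (2 + 2*225) = T + (2 + 450) = T + 452 = 452 + T)
s = 2019/4519 (s = 52494/117494 = 52494*(1/117494) = 2019/4519 ≈ 0.44678)
W = 67320
(W + h(33, -249)) + s = (67320 + (452 - 249)) + 2019/4519 = (67320 + 203) + 2019/4519 = 67523 + 2019/4519 = 305138456/4519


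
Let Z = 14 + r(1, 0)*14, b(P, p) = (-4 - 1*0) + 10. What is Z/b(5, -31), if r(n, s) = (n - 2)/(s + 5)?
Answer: 28/15 ≈ 1.8667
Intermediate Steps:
r(n, s) = (-2 + n)/(5 + s)
b(P, p) = 6 (b(P, p) = (-4 + 0) + 10 = -4 + 10 = 6)
Z = 56/5 (Z = 14 + ((-2 + 1)/(5 + 0))*14 = 14 + (-1/5)*14 = 14 + ((⅕)*(-1))*14 = 14 - ⅕*14 = 14 - 14/5 = 56/5 ≈ 11.200)
Z/b(5, -31) = (56/5)/6 = (56/5)*(⅙) = 28/15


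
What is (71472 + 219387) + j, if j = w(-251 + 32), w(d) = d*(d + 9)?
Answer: 336849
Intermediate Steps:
w(d) = d*(9 + d)
j = 45990 (j = (-251 + 32)*(9 + (-251 + 32)) = -219*(9 - 219) = -219*(-210) = 45990)
(71472 + 219387) + j = (71472 + 219387) + 45990 = 290859 + 45990 = 336849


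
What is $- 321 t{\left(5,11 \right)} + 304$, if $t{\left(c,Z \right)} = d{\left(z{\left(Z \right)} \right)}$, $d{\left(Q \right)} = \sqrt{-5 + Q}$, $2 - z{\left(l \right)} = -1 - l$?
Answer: $-659$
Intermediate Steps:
$z{\left(l \right)} = 3 + l$ ($z{\left(l \right)} = 2 - \left(-1 - l\right) = 2 + \left(1 + l\right) = 3 + l$)
$t{\left(c,Z \right)} = \sqrt{-2 + Z}$ ($t{\left(c,Z \right)} = \sqrt{-5 + \left(3 + Z\right)} = \sqrt{-2 + Z}$)
$- 321 t{\left(5,11 \right)} + 304 = - 321 \sqrt{-2 + 11} + 304 = - 321 \sqrt{9} + 304 = \left(-321\right) 3 + 304 = -963 + 304 = -659$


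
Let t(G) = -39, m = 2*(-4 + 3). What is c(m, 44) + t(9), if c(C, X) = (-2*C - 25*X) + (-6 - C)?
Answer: -1139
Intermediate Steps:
m = -2 (m = 2*(-1) = -2)
c(C, X) = -6 - 25*X - 3*C (c(C, X) = (-25*X - 2*C) + (-6 - C) = -6 - 25*X - 3*C)
c(m, 44) + t(9) = (-6 - 25*44 - 3*(-2)) - 39 = (-6 - 1100 + 6) - 39 = -1100 - 39 = -1139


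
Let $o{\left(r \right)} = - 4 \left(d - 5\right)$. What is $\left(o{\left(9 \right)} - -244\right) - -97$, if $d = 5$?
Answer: $341$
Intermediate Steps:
$o{\left(r \right)} = 0$ ($o{\left(r \right)} = - 4 \left(5 - 5\right) = \left(-4\right) 0 = 0$)
$\left(o{\left(9 \right)} - -244\right) - -97 = \left(0 - -244\right) - -97 = \left(0 + 244\right) + 97 = 244 + 97 = 341$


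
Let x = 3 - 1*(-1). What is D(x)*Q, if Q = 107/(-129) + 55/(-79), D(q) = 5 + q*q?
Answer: -108836/3397 ≈ -32.039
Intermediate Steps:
x = 4 (x = 3 + 1 = 4)
D(q) = 5 + q**2
Q = -15548/10191 (Q = 107*(-1/129) + 55*(-1/79) = -107/129 - 55/79 = -15548/10191 ≈ -1.5257)
D(x)*Q = (5 + 4**2)*(-15548/10191) = (5 + 16)*(-15548/10191) = 21*(-15548/10191) = -108836/3397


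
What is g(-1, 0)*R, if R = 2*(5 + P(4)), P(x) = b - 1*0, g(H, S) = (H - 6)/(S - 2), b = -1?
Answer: 28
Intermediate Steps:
g(H, S) = (-6 + H)/(-2 + S)
P(x) = -1 (P(x) = -1 - 1*0 = -1 + 0 = -1)
R = 8 (R = 2*(5 - 1) = 2*4 = 8)
g(-1, 0)*R = ((-6 - 1)/(-2 + 0))*8 = (-7/(-2))*8 = -1/2*(-7)*8 = (7/2)*8 = 28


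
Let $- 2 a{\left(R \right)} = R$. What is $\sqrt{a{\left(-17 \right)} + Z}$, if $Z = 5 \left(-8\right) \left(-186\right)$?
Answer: $\frac{\sqrt{29794}}{2} \approx 86.305$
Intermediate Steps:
$a{\left(R \right)} = - \frac{R}{2}$
$Z = 7440$ ($Z = \left(-40\right) \left(-186\right) = 7440$)
$\sqrt{a{\left(-17 \right)} + Z} = \sqrt{\left(- \frac{1}{2}\right) \left(-17\right) + 7440} = \sqrt{\frac{17}{2} + 7440} = \sqrt{\frac{14897}{2}} = \frac{\sqrt{29794}}{2}$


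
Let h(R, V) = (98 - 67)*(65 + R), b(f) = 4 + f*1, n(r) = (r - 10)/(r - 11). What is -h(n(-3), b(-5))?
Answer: -28613/14 ≈ -2043.8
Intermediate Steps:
n(r) = (-10 + r)/(-11 + r)
b(f) = 4 + f
h(R, V) = 2015 + 31*R (h(R, V) = 31*(65 + R) = 2015 + 31*R)
-h(n(-3), b(-5)) = -(2015 + 31*((-10 - 3)/(-11 - 3))) = -(2015 + 31*(-13/(-14))) = -(2015 + 31*(-1/14*(-13))) = -(2015 + 31*(13/14)) = -(2015 + 403/14) = -1*28613/14 = -28613/14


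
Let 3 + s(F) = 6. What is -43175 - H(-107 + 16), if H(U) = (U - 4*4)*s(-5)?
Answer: -42854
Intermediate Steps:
s(F) = 3 (s(F) = -3 + 6 = 3)
H(U) = -48 + 3*U (H(U) = (U - 4*4)*3 = (U - 16)*3 = (-16 + U)*3 = -48 + 3*U)
-43175 - H(-107 + 16) = -43175 - (-48 + 3*(-107 + 16)) = -43175 - (-48 + 3*(-91)) = -43175 - (-48 - 273) = -43175 - 1*(-321) = -43175 + 321 = -42854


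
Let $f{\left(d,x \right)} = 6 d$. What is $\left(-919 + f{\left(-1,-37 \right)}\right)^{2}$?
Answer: $855625$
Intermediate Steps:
$\left(-919 + f{\left(-1,-37 \right)}\right)^{2} = \left(-919 + 6 \left(-1\right)\right)^{2} = \left(-919 - 6\right)^{2} = \left(-925\right)^{2} = 855625$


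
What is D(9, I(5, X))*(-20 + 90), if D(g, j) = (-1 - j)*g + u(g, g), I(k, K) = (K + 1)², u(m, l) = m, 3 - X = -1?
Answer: -15750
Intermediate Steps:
X = 4 (X = 3 - 1*(-1) = 3 + 1 = 4)
I(k, K) = (1 + K)²
D(g, j) = g + g*(-1 - j) (D(g, j) = (-1 - j)*g + g = g*(-1 - j) + g = g + g*(-1 - j))
D(9, I(5, X))*(-20 + 90) = (-1*9*(1 + 4)²)*(-20 + 90) = -1*9*5²*70 = -1*9*25*70 = -225*70 = -15750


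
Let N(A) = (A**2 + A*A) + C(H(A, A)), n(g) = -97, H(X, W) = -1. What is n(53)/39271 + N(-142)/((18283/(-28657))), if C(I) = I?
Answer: -45383565871820/717991693 ≈ -63209.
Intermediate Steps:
N(A) = -1 + 2*A**2 (N(A) = (A**2 + A*A) - 1 = (A**2 + A**2) - 1 = 2*A**2 - 1 = -1 + 2*A**2)
n(53)/39271 + N(-142)/((18283/(-28657))) = -97/39271 + (-1 + 2*(-142)**2)/((18283/(-28657))) = -97*1/39271 + (-1 + 2*20164)/((18283*(-1/28657))) = -97/39271 + (-1 + 40328)/(-18283/28657) = -97/39271 + 40327*(-28657/18283) = -97/39271 - 1155650839/18283 = -45383565871820/717991693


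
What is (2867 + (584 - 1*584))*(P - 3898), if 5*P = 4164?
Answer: -43939642/5 ≈ -8.7879e+6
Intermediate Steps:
P = 4164/5 (P = (⅕)*4164 = 4164/5 ≈ 832.80)
(2867 + (584 - 1*584))*(P - 3898) = (2867 + (584 - 1*584))*(4164/5 - 3898) = (2867 + (584 - 584))*(-15326/5) = (2867 + 0)*(-15326/5) = 2867*(-15326/5) = -43939642/5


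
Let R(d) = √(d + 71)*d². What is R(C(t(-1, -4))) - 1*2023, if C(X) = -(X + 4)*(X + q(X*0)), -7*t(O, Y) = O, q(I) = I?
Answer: -2023 + 4205*√138/16807 ≈ -2020.1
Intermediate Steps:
t(O, Y) = -O/7
C(X) = -X*(4 + X) (C(X) = -(X + 4)*(X + X*0) = -(4 + X)*(X + 0) = -(4 + X)*X = -X*(4 + X))
R(d) = d²*√(71 + d) (R(d) = √(71 + d)*d² = d²*√(71 + d))
R(C(t(-1, -4))) - 1*2023 = ((-⅐*(-1))*(-4 - (-1)*(-1)/7))²*√(71 + (-⅐*(-1))*(-4 - (-1)*(-1)/7)) - 1*2023 = ((-4 - 1*⅐)/7)²*√(71 + (-4 - 1*⅐)/7) - 2023 = ((-4 - ⅐)/7)²*√(71 + (-4 - ⅐)/7) - 2023 = ((⅐)*(-29/7))²*√(71 + (⅐)*(-29/7)) - 2023 = (-29/49)²*√(71 - 29/49) - 2023 = 841*√(3450/49)/2401 - 2023 = 841*(5*√138/7)/2401 - 2023 = 4205*√138/16807 - 2023 = -2023 + 4205*√138/16807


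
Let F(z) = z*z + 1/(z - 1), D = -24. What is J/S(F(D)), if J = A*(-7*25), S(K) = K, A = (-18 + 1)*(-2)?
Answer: -1250/121 ≈ -10.331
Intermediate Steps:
A = 34 (A = -17*(-2) = 34)
F(z) = z**2 + 1/(-1 + z)
J = -5950 (J = 34*(-7*25) = 34*(-175) = -5950)
J/S(F(D)) = -5950*(-1 - 24)/(1 + (-24)**3 - 1*(-24)**2) = -5950*(-25/(1 - 13824 - 1*576)) = -5950*(-25/(1 - 13824 - 576)) = -5950/((-1/25*(-14399))) = -5950/14399/25 = -5950*25/14399 = -1250/121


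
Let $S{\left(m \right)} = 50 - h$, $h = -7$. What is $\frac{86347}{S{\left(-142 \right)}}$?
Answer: $\frac{86347}{57} \approx 1514.9$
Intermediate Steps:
$S{\left(m \right)} = 57$ ($S{\left(m \right)} = 50 - -7 = 50 + 7 = 57$)
$\frac{86347}{S{\left(-142 \right)}} = \frac{86347}{57}$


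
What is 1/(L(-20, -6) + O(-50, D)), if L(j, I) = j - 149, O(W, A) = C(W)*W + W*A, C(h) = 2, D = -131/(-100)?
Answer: -2/669 ≈ -0.0029895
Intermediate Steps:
D = 131/100 (D = -131*(-1/100) = 131/100 ≈ 1.3100)
O(W, A) = 2*W + A*W (O(W, A) = 2*W + W*A = 2*W + A*W)
L(j, I) = -149 + j
1/(L(-20, -6) + O(-50, D)) = 1/((-149 - 20) - 50*(2 + 131/100)) = 1/(-169 - 50*331/100) = 1/(-169 - 331/2) = 1/(-669/2) = -2/669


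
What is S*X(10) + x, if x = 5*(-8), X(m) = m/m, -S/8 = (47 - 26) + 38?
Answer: -512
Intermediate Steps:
S = -472 (S = -8*((47 - 26) + 38) = -8*(21 + 38) = -8*59 = -472)
X(m) = 1
x = -40
S*X(10) + x = -472*1 - 40 = -472 - 40 = -512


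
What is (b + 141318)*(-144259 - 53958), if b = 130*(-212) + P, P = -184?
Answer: -22512297558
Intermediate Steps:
b = -27744 (b = 130*(-212) - 184 = -27560 - 184 = -27744)
(b + 141318)*(-144259 - 53958) = (-27744 + 141318)*(-144259 - 53958) = 113574*(-198217) = -22512297558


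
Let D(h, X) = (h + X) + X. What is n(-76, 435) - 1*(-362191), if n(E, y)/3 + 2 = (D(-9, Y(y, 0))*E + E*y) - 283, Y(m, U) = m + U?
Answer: 65848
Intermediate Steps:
Y(m, U) = U + m
D(h, X) = h + 2*X (D(h, X) = (X + h) + X = h + 2*X)
n(E, y) = -855 + 3*E*y + 3*E*(-9 + 2*y) (n(E, y) = -6 + 3*(((-9 + 2*(0 + y))*E + E*y) - 283) = -6 + 3*(((-9 + 2*y)*E + E*y) - 283) = -6 + 3*((E*(-9 + 2*y) + E*y) - 283) = -6 + 3*((E*y + E*(-9 + 2*y)) - 283) = -6 + 3*(-283 + E*y + E*(-9 + 2*y)) = -6 + (-849 + 3*E*y + 3*E*(-9 + 2*y)) = -855 + 3*E*y + 3*E*(-9 + 2*y))
n(-76, 435) - 1*(-362191) = (-855 - 27*(-76) + 9*(-76)*435) - 1*(-362191) = (-855 + 2052 - 297540) + 362191 = -296343 + 362191 = 65848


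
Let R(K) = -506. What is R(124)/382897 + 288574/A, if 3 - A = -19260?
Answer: 110484371800/7375744911 ≈ 14.979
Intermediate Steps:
A = 19263 (A = 3 - 1*(-19260) = 3 + 19260 = 19263)
R(124)/382897 + 288574/A = -506/382897 + 288574/19263 = 110484371800/7375744911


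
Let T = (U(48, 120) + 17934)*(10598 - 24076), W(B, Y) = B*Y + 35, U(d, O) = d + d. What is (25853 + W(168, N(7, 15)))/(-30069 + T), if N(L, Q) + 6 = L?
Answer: -26056/243038409 ≈ -0.00010721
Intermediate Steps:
U(d, O) = 2*d
N(L, Q) = -6 + L
W(B, Y) = 35 + B*Y
T = -243008340 (T = (2*48 + 17934)*(10598 - 24076) = (96 + 17934)*(-13478) = 18030*(-13478) = -243008340)
(25853 + W(168, N(7, 15)))/(-30069 + T) = (25853 + (35 + 168*(-6 + 7)))/(-30069 - 243008340) = (25853 + (35 + 168*1))/(-243038409) = (25853 + (35 + 168))*(-1/243038409) = (25853 + 203)*(-1/243038409) = 26056*(-1/243038409) = -26056/243038409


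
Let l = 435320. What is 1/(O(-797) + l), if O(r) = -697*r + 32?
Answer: 1/990861 ≈ 1.0092e-6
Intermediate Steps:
O(r) = 32 - 697*r
1/(O(-797) + l) = 1/((32 - 697*(-797)) + 435320) = 1/((32 + 555509) + 435320) = 1/(555541 + 435320) = 1/990861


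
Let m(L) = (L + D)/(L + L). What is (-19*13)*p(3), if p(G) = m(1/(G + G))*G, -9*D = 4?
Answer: 1235/2 ≈ 617.50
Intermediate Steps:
D = -4/9 (D = -⅑*4 = -4/9 ≈ -0.44444)
m(L) = (-4/9 + L)/(2*L) (m(L) = (L - 4/9)/(L + L) = (-4/9 + L)/((2*L)) = (-4/9 + L)*(1/(2*L)) = (-4/9 + L)/(2*L))
p(G) = G²*(-4 + 9/(2*G))/9 (p(G) = ((-4 + 9/(G + G))/(18*(1/(G + G))))*G = ((-4 + 9/((2*G)))/(18*(1/(2*G))))*G = ((-4 + 9*(1/(2*G)))/(18*((1/(2*G)))))*G = ((2*G)*(-4 + 9/(2*G))/18)*G = (G*(-4 + 9/(2*G))/9)*G = G²*(-4 + 9/(2*G))/9)
(-19*13)*p(3) = (-19*13)*((1/18)*3*(9 - 8*3)) = -247*3*(9 - 24)/18 = -247*3*(-15)/18 = -247*(-5/2) = 1235/2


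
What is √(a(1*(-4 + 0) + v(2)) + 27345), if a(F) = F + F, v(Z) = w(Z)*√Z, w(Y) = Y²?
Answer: √(27337 + 8*√2) ≈ 165.37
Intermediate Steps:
v(Z) = Z^(5/2) (v(Z) = Z²*√Z = Z^(5/2))
a(F) = 2*F
√(a(1*(-4 + 0) + v(2)) + 27345) = √(2*(1*(-4 + 0) + 2^(5/2)) + 27345) = √(2*(1*(-4) + 4*√2) + 27345) = √(2*(-4 + 4*√2) + 27345) = √((-8 + 8*√2) + 27345) = √(27337 + 8*√2)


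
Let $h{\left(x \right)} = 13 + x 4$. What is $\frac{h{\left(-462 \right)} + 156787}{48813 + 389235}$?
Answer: $\frac{19369}{54756} \approx 0.35373$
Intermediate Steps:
$h{\left(x \right)} = 13 + 4 x$
$\frac{h{\left(-462 \right)} + 156787}{48813 + 389235} = \frac{\left(13 + 4 \left(-462\right)\right) + 156787}{48813 + 389235} = \frac{\left(13 - 1848\right) + 156787}{438048} = \left(-1835 + 156787\right) \frac{1}{438048} = 154952 \cdot \frac{1}{438048} = \frac{19369}{54756}$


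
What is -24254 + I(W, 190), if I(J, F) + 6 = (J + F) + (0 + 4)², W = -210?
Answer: -24264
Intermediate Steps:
I(J, F) = 10 + F + J (I(J, F) = -6 + ((J + F) + (0 + 4)²) = -6 + ((F + J) + 4²) = -6 + ((F + J) + 16) = -6 + (16 + F + J) = 10 + F + J)
-24254 + I(W, 190) = -24254 + (10 + 190 - 210) = -24254 - 10 = -24264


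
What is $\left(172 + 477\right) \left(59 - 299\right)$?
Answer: $-155760$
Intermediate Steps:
$\left(172 + 477\right) \left(59 - 299\right) = 649 \left(-240\right) = -155760$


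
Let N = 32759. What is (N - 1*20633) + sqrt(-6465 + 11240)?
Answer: 12126 + 5*sqrt(191) ≈ 12195.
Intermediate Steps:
(N - 1*20633) + sqrt(-6465 + 11240) = (32759 - 1*20633) + sqrt(-6465 + 11240) = (32759 - 20633) + sqrt(4775) = 12126 + 5*sqrt(191)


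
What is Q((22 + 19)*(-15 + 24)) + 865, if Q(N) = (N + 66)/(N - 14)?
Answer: 61502/71 ≈ 866.23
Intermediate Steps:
Q(N) = (66 + N)/(-14 + N)
Q((22 + 19)*(-15 + 24)) + 865 = (66 + (22 + 19)*(-15 + 24))/(-14 + (22 + 19)*(-15 + 24)) + 865 = (66 + 41*9)/(-14 + 41*9) + 865 = (66 + 369)/(-14 + 369) + 865 = 435/355 + 865 = (1/355)*435 + 865 = 87/71 + 865 = 61502/71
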